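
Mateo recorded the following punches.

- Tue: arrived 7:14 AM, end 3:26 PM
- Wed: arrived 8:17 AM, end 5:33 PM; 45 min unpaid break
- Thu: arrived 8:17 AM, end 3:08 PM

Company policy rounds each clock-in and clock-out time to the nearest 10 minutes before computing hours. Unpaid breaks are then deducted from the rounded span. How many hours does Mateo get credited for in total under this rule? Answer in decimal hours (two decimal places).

Tue: in 7:14 AM→7:10 AM, out 3:26 PM→3:30 PM; 8 h 20 min
Wed: in 8:17 AM→8:20 AM, out 5:33 PM→5:30 PM; 9 h 10 min − 45 min = 8 h 25 min
Thu: in 8:17 AM→8:20 AM, out 3:08 PM→3:10 PM; 6 h 50 min
Total credited: 23 h 35 min.

23.58 hours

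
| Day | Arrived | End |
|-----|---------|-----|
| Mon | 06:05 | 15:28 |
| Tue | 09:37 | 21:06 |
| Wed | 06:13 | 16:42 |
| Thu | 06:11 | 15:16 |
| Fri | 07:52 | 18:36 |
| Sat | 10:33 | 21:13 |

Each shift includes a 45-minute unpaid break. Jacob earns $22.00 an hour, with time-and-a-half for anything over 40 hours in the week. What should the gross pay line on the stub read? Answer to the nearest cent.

Mon: 06:05–15:28 = 9 h 23 min; less 45 min break → 8 h 38 min
Tue: 09:37–21:06 = 11 h 29 min; less 45 min break → 10 h 44 min
Wed: 06:13–16:42 = 10 h 29 min; less 45 min break → 9 h 44 min
Thu: 06:11–15:16 = 9 h 5 min; less 45 min break → 8 h 20 min
Fri: 07:52–18:36 = 10 h 44 min; less 45 min break → 9 h 59 min
Sat: 10:33–21:13 = 10 h 40 min; less 45 min break → 9 h 55 min
Total worked: 57 h 20 min = 3440 min.
Regular 40 h 0 min = 2400 min at $22.00/h; overtime 17 h 20 min = 1040 min at $33.00/h.
Pay = (2400 × $22.00 + 1040 × $33.00) ÷ 60 = $1452.00.

$1452.00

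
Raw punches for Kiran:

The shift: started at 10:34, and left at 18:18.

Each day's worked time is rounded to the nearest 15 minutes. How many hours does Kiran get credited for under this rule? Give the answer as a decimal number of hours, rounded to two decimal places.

7.75 hours

The shift: 10:34–18:18 = 7 h 44 min → rounds to 7 h 45 min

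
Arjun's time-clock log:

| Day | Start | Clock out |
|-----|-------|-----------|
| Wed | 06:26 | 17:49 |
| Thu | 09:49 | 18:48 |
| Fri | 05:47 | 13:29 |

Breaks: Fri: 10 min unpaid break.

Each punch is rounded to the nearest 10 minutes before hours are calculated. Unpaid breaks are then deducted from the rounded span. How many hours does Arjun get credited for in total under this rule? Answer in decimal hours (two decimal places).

27.83 hours

Wed: in 06:26→06:30, out 17:49→17:50; 11 h 20 min
Thu: in 09:49→09:50, out 18:48→18:50; 9 h 0 min
Fri: in 05:47→05:50, out 13:29→13:30; 7 h 40 min − 10 min = 7 h 30 min
Total credited: 27 h 50 min.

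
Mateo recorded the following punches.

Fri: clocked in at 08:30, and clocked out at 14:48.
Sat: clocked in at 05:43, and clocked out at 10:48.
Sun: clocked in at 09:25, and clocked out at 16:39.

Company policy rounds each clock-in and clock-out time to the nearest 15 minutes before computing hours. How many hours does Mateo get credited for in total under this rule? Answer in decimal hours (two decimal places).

18.50 hours

Fri: in 08:30→08:30, out 14:48→14:45; 6 h 15 min
Sat: in 05:43→05:45, out 10:48→10:45; 5 h 0 min
Sun: in 09:25→09:30, out 16:39→16:45; 7 h 15 min
Total credited: 18 h 30 min.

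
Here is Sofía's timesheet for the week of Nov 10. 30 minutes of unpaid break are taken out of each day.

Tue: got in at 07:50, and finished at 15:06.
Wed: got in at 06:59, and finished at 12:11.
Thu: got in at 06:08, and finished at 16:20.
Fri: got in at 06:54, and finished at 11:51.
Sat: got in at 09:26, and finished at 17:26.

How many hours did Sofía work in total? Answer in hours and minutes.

33 h 7 min

Tue: 07:50–15:06 = 7 h 16 min; less 30 min break → 6 h 46 min
Wed: 06:59–12:11 = 5 h 12 min; less 30 min break → 4 h 42 min
Thu: 06:08–16:20 = 10 h 12 min; less 30 min break → 9 h 42 min
Fri: 06:54–11:51 = 4 h 57 min; less 30 min break → 4 h 27 min
Sat: 09:26–17:26 = 8 h 0 min; less 30 min break → 7 h 30 min
Total: 6 h 46 min + 4 h 42 min + 9 h 42 min + 4 h 27 min + 7 h 30 min = 33 h 7 min.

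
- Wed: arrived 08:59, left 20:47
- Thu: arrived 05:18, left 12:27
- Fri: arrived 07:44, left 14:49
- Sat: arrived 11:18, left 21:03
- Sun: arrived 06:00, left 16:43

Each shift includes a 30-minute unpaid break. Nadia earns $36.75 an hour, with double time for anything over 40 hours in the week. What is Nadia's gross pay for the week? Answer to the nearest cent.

Wed: 08:59–20:47 = 11 h 48 min; less 30 min break → 11 h 18 min
Thu: 05:18–12:27 = 7 h 9 min; less 30 min break → 6 h 39 min
Fri: 07:44–14:49 = 7 h 5 min; less 30 min break → 6 h 35 min
Sat: 11:18–21:03 = 9 h 45 min; less 30 min break → 9 h 15 min
Sun: 06:00–16:43 = 10 h 43 min; less 30 min break → 10 h 13 min
Total worked: 44 h 0 min = 2640 min.
Regular 40 h 0 min = 2400 min at $36.75/h; overtime 4 h 0 min = 240 min at $73.50/h.
Pay = (2400 × $36.75 + 240 × $73.50) ÷ 60 = $1764.00.

$1764.00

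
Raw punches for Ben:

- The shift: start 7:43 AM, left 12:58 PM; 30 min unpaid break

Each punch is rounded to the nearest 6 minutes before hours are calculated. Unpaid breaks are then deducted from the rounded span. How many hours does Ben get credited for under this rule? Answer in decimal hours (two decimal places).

4.80 hours

The shift: in 7:43 AM→7:42 AM, out 12:58 PM→1:00 PM; 5 h 18 min − 30 min = 4 h 48 min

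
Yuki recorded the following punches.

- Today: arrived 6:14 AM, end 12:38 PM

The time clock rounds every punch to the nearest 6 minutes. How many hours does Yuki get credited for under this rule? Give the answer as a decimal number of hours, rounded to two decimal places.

6.40 hours

Today: in 6:14 AM→6:12 AM, out 12:38 PM→12:36 PM; 6 h 24 min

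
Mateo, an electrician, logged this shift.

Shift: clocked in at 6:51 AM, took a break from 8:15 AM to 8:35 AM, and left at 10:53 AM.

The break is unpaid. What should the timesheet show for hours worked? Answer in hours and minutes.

Shift: 6:51 AM–10:53 AM = 4 h 2 min; less 20 min break → 3 h 42 min

3 h 42 min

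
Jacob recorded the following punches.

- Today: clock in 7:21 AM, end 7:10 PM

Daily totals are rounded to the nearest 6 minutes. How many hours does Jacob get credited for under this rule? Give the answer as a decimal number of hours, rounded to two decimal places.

Today: 7:21 AM–7:10 PM = 11 h 49 min → rounds to 11 h 48 min

11.80 hours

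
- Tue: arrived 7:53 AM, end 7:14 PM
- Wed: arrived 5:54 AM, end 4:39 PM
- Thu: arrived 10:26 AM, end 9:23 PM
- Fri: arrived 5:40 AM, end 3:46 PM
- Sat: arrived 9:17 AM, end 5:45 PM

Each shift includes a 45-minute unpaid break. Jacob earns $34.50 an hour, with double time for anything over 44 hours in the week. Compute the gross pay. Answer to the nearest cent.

$1784.80

Tue: 7:53 AM–7:14 PM = 11 h 21 min; less 45 min break → 10 h 36 min
Wed: 5:54 AM–4:39 PM = 10 h 45 min; less 45 min break → 10 h 0 min
Thu: 10:26 AM–9:23 PM = 10 h 57 min; less 45 min break → 10 h 12 min
Fri: 5:40 AM–3:46 PM = 10 h 6 min; less 45 min break → 9 h 21 min
Sat: 9:17 AM–5:45 PM = 8 h 28 min; less 45 min break → 7 h 43 min
Total worked: 47 h 52 min = 2872 min.
Regular 44 h 0 min = 2640 min at $34.50/h; overtime 3 h 52 min = 232 min at $69.00/h.
Pay = (2640 × $34.50 + 232 × $69.00) ÷ 60 = $1784.80.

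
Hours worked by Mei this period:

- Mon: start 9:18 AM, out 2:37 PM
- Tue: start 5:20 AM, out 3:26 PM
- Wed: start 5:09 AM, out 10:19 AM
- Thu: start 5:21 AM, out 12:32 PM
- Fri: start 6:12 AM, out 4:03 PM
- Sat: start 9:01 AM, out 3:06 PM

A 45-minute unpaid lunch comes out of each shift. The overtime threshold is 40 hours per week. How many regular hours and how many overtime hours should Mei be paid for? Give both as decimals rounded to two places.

Regular 39.20 hours, overtime 0.00 hours

Mon: 9:18 AM–2:37 PM = 5 h 19 min; less 45 min break → 4 h 34 min
Tue: 5:20 AM–3:26 PM = 10 h 6 min; less 45 min break → 9 h 21 min
Wed: 5:09 AM–10:19 AM = 5 h 10 min; less 45 min break → 4 h 25 min
Thu: 5:21 AM–12:32 PM = 7 h 11 min; less 45 min break → 6 h 26 min
Fri: 6:12 AM–4:03 PM = 9 h 51 min; less 45 min break → 9 h 6 min
Sat: 9:01 AM–3:06 PM = 6 h 5 min; less 45 min break → 5 h 20 min
Total worked: 39 h 12 min = 39.20 h.
Threshold 40 h → overtime 0 h 0 min, regular 39 h 12 min.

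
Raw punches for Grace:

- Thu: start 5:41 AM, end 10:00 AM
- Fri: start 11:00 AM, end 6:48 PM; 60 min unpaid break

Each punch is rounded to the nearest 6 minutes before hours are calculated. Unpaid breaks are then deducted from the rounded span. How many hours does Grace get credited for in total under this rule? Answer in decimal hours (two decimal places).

11.10 hours

Thu: in 5:41 AM→5:42 AM, out 10:00 AM→10:00 AM; 4 h 18 min
Fri: in 11:00 AM→11:00 AM, out 6:48 PM→6:48 PM; 7 h 48 min − 60 min = 6 h 48 min
Total credited: 11 h 6 min.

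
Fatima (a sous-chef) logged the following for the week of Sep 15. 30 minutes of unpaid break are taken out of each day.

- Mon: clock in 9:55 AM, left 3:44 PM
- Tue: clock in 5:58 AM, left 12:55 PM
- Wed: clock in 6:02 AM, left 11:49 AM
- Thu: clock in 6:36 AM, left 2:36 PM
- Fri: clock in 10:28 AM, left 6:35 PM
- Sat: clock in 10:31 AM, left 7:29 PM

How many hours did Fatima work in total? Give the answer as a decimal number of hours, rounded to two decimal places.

Mon: 9:55 AM–3:44 PM = 5 h 49 min; less 30 min break → 5 h 19 min
Tue: 5:58 AM–12:55 PM = 6 h 57 min; less 30 min break → 6 h 27 min
Wed: 6:02 AM–11:49 AM = 5 h 47 min; less 30 min break → 5 h 17 min
Thu: 6:36 AM–2:36 PM = 8 h 0 min; less 30 min break → 7 h 30 min
Fri: 10:28 AM–6:35 PM = 8 h 7 min; less 30 min break → 7 h 37 min
Sat: 10:31 AM–7:29 PM = 8 h 58 min; less 30 min break → 8 h 28 min
Total: 5 h 19 min + 6 h 27 min + 5 h 17 min + 7 h 30 min + 7 h 37 min + 8 h 28 min = 40 h 38 min.

40.63 hours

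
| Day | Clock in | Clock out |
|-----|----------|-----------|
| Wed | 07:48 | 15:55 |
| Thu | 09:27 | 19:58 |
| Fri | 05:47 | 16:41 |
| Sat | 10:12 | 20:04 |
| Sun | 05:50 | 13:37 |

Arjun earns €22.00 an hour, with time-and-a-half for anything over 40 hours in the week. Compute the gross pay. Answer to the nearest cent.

€1117.05

Wed: 07:48–15:55 = 8 h 7 min
Thu: 09:27–19:58 = 10 h 31 min
Fri: 05:47–16:41 = 10 h 54 min
Sat: 10:12–20:04 = 9 h 52 min
Sun: 05:50–13:37 = 7 h 47 min
Total worked: 47 h 11 min = 2831 min.
Regular 40 h 0 min = 2400 min at €22.00/h; overtime 7 h 11 min = 431 min at €33.00/h.
Pay = (2400 × €22.00 + 431 × €33.00) ÷ 60 = €1117.05.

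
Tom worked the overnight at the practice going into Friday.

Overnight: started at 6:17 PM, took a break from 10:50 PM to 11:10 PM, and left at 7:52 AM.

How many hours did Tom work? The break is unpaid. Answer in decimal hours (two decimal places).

Overnight: 6:17 PM → midnight = 5 h 43 min; midnight → 7:52 AM = 7 h 52 min; span 13 h 35 min; less 20 min break → 13 h 15 min

13.25 hours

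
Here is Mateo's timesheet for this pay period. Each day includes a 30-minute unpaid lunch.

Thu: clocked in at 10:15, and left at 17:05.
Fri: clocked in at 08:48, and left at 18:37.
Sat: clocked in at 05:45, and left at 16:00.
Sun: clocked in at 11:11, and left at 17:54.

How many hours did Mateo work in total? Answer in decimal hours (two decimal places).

Thu: 10:15–17:05 = 6 h 50 min; less 30 min break → 6 h 20 min
Fri: 08:48–18:37 = 9 h 49 min; less 30 min break → 9 h 19 min
Sat: 05:45–16:00 = 10 h 15 min; less 30 min break → 9 h 45 min
Sun: 11:11–17:54 = 6 h 43 min; less 30 min break → 6 h 13 min
Total: 6 h 20 min + 9 h 19 min + 9 h 45 min + 6 h 13 min = 31 h 37 min.

31.62 hours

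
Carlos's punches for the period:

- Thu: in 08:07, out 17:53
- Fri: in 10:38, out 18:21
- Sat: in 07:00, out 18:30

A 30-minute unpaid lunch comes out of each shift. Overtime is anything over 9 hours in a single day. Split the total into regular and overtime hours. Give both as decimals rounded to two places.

Thu: 08:07–17:53 = 9 h 46 min; less 30 min break → 9 h 16 min
Fri: 10:38–18:21 = 7 h 43 min; less 30 min break → 7 h 13 min
Sat: 07:00–18:30 = 11 h 30 min; less 30 min break → 11 h 0 min
Thu reg 9 h 0 min / OT 0 h 16 min; Fri reg 7 h 13 min / OT 0 h 0 min; Sat reg 9 h 0 min / OT 2 h 0 min.
Totals: regular 25 h 13 min, overtime 2 h 16 min.

Regular 25.22 hours, overtime 2.27 hours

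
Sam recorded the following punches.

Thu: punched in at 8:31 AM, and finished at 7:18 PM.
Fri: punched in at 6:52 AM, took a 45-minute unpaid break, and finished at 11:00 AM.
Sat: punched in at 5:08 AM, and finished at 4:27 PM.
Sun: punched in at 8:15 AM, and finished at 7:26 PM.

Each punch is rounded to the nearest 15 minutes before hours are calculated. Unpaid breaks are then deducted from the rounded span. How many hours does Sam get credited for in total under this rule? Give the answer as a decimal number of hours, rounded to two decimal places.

Thu: in 8:31 AM→8:30 AM, out 7:18 PM→7:15 PM; 10 h 45 min
Fri: in 6:52 AM→6:45 AM, out 11:00 AM→11:00 AM; 4 h 15 min − 45 min = 3 h 30 min
Sat: in 5:08 AM→5:15 AM, out 4:27 PM→4:30 PM; 11 h 15 min
Sun: in 8:15 AM→8:15 AM, out 7:26 PM→7:30 PM; 11 h 15 min
Total credited: 36 h 45 min.

36.75 hours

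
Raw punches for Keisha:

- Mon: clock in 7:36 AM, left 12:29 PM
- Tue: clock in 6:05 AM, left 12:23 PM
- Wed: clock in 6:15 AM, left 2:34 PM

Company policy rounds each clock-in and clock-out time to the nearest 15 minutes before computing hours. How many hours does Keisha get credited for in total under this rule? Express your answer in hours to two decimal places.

Mon: in 7:36 AM→7:30 AM, out 12:29 PM→12:30 PM; 5 h 0 min
Tue: in 6:05 AM→6:00 AM, out 12:23 PM→12:30 PM; 6 h 30 min
Wed: in 6:15 AM→6:15 AM, out 2:34 PM→2:30 PM; 8 h 15 min
Total credited: 19 h 45 min.

19.75 hours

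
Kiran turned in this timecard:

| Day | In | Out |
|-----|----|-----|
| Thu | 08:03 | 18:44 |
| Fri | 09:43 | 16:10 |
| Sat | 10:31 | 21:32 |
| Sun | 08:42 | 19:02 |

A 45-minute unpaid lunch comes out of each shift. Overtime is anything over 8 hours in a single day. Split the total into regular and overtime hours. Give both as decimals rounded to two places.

Regular 29.70 hours, overtime 5.78 hours

Thu: 08:03–18:44 = 10 h 41 min; less 45 min break → 9 h 56 min
Fri: 09:43–16:10 = 6 h 27 min; less 45 min break → 5 h 42 min
Sat: 10:31–21:32 = 11 h 1 min; less 45 min break → 10 h 16 min
Sun: 08:42–19:02 = 10 h 20 min; less 45 min break → 9 h 35 min
Thu reg 8 h 0 min / OT 1 h 56 min; Fri reg 5 h 42 min / OT 0 h 0 min; Sat reg 8 h 0 min / OT 2 h 16 min; Sun reg 8 h 0 min / OT 1 h 35 min.
Totals: regular 29 h 42 min, overtime 5 h 47 min.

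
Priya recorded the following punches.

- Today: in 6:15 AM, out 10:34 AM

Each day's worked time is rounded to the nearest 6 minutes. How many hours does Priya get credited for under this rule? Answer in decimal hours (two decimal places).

4.30 hours

Today: 6:15 AM–10:34 AM = 4 h 19 min → rounds to 4 h 18 min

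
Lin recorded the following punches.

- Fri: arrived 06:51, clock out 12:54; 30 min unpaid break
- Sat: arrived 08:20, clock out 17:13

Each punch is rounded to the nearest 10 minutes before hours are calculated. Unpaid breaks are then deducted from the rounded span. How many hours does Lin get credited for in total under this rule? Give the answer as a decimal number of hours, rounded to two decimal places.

Fri: in 06:51→06:50, out 12:54→12:50; 6 h 0 min − 30 min = 5 h 30 min
Sat: in 08:20→08:20, out 17:13→17:10; 8 h 50 min
Total credited: 14 h 20 min.

14.33 hours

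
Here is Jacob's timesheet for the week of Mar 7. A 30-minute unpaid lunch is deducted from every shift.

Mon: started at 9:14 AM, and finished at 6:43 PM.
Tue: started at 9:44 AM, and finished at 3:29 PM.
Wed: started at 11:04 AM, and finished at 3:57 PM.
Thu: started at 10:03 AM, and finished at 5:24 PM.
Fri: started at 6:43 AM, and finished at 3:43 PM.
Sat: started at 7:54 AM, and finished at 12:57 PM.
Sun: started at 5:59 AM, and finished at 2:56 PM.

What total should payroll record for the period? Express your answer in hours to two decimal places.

46.97 hours

Mon: 9:14 AM–6:43 PM = 9 h 29 min; less 30 min break → 8 h 59 min
Tue: 9:44 AM–3:29 PM = 5 h 45 min; less 30 min break → 5 h 15 min
Wed: 11:04 AM–3:57 PM = 4 h 53 min; less 30 min break → 4 h 23 min
Thu: 10:03 AM–5:24 PM = 7 h 21 min; less 30 min break → 6 h 51 min
Fri: 6:43 AM–3:43 PM = 9 h 0 min; less 30 min break → 8 h 30 min
Sat: 7:54 AM–12:57 PM = 5 h 3 min; less 30 min break → 4 h 33 min
Sun: 5:59 AM–2:56 PM = 8 h 57 min; less 30 min break → 8 h 27 min
Total: 8 h 59 min + 5 h 15 min + 4 h 23 min + 6 h 51 min + 8 h 30 min + 4 h 33 min + 8 h 27 min = 46 h 58 min.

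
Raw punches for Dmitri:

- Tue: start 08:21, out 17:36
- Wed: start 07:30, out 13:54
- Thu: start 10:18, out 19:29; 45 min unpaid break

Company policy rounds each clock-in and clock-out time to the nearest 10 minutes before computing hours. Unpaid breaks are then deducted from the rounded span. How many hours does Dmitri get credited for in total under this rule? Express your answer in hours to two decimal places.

24.08 hours

Tue: in 08:21→08:20, out 17:36→17:40; 9 h 20 min
Wed: in 07:30→07:30, out 13:54→13:50; 6 h 20 min
Thu: in 10:18→10:20, out 19:29→19:30; 9 h 10 min − 45 min = 8 h 25 min
Total credited: 24 h 5 min.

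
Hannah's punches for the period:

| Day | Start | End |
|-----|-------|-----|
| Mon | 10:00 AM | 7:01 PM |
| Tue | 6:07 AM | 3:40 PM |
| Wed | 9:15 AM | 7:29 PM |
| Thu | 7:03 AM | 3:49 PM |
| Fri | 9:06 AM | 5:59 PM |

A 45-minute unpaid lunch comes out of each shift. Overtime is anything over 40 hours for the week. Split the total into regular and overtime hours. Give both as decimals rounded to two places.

Regular 40.00 hours, overtime 2.70 hours

Mon: 10:00 AM–7:01 PM = 9 h 1 min; less 45 min break → 8 h 16 min
Tue: 6:07 AM–3:40 PM = 9 h 33 min; less 45 min break → 8 h 48 min
Wed: 9:15 AM–7:29 PM = 10 h 14 min; less 45 min break → 9 h 29 min
Thu: 7:03 AM–3:49 PM = 8 h 46 min; less 45 min break → 8 h 1 min
Fri: 9:06 AM–5:59 PM = 8 h 53 min; less 45 min break → 8 h 8 min
Total worked: 42 h 42 min = 42.70 h.
Threshold 40 h → overtime 2 h 42 min, regular 40 h 0 min.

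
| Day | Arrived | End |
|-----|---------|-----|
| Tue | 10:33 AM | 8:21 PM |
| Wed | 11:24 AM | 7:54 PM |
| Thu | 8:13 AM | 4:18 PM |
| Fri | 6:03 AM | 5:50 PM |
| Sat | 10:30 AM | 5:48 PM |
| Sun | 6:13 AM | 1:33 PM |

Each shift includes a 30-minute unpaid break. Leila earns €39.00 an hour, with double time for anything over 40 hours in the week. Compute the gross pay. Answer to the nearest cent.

Tue: 10:33 AM–8:21 PM = 9 h 48 min; less 30 min break → 9 h 18 min
Wed: 11:24 AM–7:54 PM = 8 h 30 min; less 30 min break → 8 h 0 min
Thu: 8:13 AM–4:18 PM = 8 h 5 min; less 30 min break → 7 h 35 min
Fri: 6:03 AM–5:50 PM = 11 h 47 min; less 30 min break → 11 h 17 min
Sat: 10:30 AM–5:48 PM = 7 h 18 min; less 30 min break → 6 h 48 min
Sun: 6:13 AM–1:33 PM = 7 h 20 min; less 30 min break → 6 h 50 min
Total worked: 49 h 48 min = 2988 min.
Regular 40 h 0 min = 2400 min at €39.00/h; overtime 9 h 48 min = 588 min at €78.00/h.
Pay = (2400 × €39.00 + 588 × €78.00) ÷ 60 = €2324.40.

€2324.40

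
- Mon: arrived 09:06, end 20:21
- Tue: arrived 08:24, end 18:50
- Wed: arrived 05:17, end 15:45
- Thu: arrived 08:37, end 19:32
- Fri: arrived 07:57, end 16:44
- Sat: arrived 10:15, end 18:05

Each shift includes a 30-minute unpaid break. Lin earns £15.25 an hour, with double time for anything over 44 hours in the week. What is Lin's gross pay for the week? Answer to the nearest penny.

£1057.84

Mon: 09:06–20:21 = 11 h 15 min; less 30 min break → 10 h 45 min
Tue: 08:24–18:50 = 10 h 26 min; less 30 min break → 9 h 56 min
Wed: 05:17–15:45 = 10 h 28 min; less 30 min break → 9 h 58 min
Thu: 08:37–19:32 = 10 h 55 min; less 30 min break → 10 h 25 min
Fri: 07:57–16:44 = 8 h 47 min; less 30 min break → 8 h 17 min
Sat: 10:15–18:05 = 7 h 50 min; less 30 min break → 7 h 20 min
Total worked: 56 h 41 min = 3401 min.
Regular 44 h 0 min = 2640 min at £15.25/h; overtime 12 h 41 min = 761 min at £30.50/h.
Pay = (2640 × £15.25 + 761 × £30.50) ÷ 60 = £1057.84.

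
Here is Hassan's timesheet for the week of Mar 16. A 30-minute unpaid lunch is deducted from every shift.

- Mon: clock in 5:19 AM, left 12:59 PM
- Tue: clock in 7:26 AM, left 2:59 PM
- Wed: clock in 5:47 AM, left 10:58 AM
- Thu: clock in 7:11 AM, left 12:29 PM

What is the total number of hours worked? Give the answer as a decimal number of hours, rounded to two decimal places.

23.70 hours

Mon: 5:19 AM–12:59 PM = 7 h 40 min; less 30 min break → 7 h 10 min
Tue: 7:26 AM–2:59 PM = 7 h 33 min; less 30 min break → 7 h 3 min
Wed: 5:47 AM–10:58 AM = 5 h 11 min; less 30 min break → 4 h 41 min
Thu: 7:11 AM–12:29 PM = 5 h 18 min; less 30 min break → 4 h 48 min
Total: 7 h 10 min + 7 h 3 min + 4 h 41 min + 4 h 48 min = 23 h 42 min.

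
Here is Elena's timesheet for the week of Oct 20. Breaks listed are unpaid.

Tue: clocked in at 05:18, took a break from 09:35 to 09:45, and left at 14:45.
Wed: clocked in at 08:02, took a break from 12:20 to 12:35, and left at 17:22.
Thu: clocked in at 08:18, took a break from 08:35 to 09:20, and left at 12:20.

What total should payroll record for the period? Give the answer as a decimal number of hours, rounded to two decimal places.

Tue: 05:18–14:45 = 9 h 27 min; less 10 min break → 9 h 17 min
Wed: 08:02–17:22 = 9 h 20 min; less 15 min break → 9 h 5 min
Thu: 08:18–12:20 = 4 h 2 min; less 45 min break → 3 h 17 min
Total: 9 h 17 min + 9 h 5 min + 3 h 17 min = 21 h 39 min.

21.65 hours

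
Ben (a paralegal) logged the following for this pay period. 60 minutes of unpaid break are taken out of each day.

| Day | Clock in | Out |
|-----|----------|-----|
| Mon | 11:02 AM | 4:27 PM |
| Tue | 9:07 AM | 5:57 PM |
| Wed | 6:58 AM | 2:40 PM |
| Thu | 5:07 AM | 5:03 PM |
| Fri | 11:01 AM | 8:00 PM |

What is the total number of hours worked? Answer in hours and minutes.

Mon: 11:02 AM–4:27 PM = 5 h 25 min; less 60 min break → 4 h 25 min
Tue: 9:07 AM–5:57 PM = 8 h 50 min; less 60 min break → 7 h 50 min
Wed: 6:58 AM–2:40 PM = 7 h 42 min; less 60 min break → 6 h 42 min
Thu: 5:07 AM–5:03 PM = 11 h 56 min; less 60 min break → 10 h 56 min
Fri: 11:01 AM–8:00 PM = 8 h 59 min; less 60 min break → 7 h 59 min
Total: 4 h 25 min + 7 h 50 min + 6 h 42 min + 10 h 56 min + 7 h 59 min = 37 h 52 min.

37 h 52 min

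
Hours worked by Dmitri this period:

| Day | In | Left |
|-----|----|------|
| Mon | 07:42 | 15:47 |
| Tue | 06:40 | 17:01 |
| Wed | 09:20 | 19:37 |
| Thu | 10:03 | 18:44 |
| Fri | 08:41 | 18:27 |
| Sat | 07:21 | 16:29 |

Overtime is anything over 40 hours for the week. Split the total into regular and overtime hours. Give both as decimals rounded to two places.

Regular 40.00 hours, overtime 16.30 hours

Mon: 07:42–15:47 = 8 h 5 min
Tue: 06:40–17:01 = 10 h 21 min
Wed: 09:20–19:37 = 10 h 17 min
Thu: 10:03–18:44 = 8 h 41 min
Fri: 08:41–18:27 = 9 h 46 min
Sat: 07:21–16:29 = 9 h 8 min
Total worked: 56 h 18 min = 56.30 h.
Threshold 40 h → overtime 16 h 18 min, regular 40 h 0 min.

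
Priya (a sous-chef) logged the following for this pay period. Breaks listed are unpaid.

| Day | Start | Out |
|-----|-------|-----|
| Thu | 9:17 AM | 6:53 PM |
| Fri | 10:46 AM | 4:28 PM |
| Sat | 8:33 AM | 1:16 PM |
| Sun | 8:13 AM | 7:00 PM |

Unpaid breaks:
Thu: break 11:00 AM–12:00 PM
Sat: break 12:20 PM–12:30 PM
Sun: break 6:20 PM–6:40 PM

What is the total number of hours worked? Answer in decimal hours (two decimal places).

Thu: 9:17 AM–6:53 PM = 9 h 36 min; less 60 min break → 8 h 36 min
Fri: 10:46 AM–4:28 PM = 5 h 42 min
Sat: 8:33 AM–1:16 PM = 4 h 43 min; less 10 min break → 4 h 33 min
Sun: 8:13 AM–7:00 PM = 10 h 47 min; less 20 min break → 10 h 27 min
Total: 8 h 36 min + 5 h 42 min + 4 h 33 min + 10 h 27 min = 29 h 18 min.

29.30 hours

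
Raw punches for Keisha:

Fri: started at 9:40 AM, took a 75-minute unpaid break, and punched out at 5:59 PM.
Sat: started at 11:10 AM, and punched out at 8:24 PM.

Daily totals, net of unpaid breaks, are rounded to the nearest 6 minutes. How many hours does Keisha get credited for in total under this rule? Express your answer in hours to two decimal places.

16.30 hours

Fri: 9:40 AM–5:59 PM = 8 h 19 min − 75 min = 7 h 4 min → rounds to 7 h 6 min
Sat: 11:10 AM–8:24 PM = 9 h 14 min → rounds to 9 h 12 min
Total credited: 16 h 18 min.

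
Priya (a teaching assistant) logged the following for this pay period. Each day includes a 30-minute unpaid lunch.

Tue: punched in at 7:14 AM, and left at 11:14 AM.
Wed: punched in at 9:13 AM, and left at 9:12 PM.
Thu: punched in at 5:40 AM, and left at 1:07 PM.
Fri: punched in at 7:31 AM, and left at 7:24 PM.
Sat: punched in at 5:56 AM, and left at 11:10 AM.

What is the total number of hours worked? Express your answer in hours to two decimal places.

38.05 hours

Tue: 7:14 AM–11:14 AM = 4 h 0 min; less 30 min break → 3 h 30 min
Wed: 9:13 AM–9:12 PM = 11 h 59 min; less 30 min break → 11 h 29 min
Thu: 5:40 AM–1:07 PM = 7 h 27 min; less 30 min break → 6 h 57 min
Fri: 7:31 AM–7:24 PM = 11 h 53 min; less 30 min break → 11 h 23 min
Sat: 5:56 AM–11:10 AM = 5 h 14 min; less 30 min break → 4 h 44 min
Total: 3 h 30 min + 11 h 29 min + 6 h 57 min + 11 h 23 min + 4 h 44 min = 38 h 3 min.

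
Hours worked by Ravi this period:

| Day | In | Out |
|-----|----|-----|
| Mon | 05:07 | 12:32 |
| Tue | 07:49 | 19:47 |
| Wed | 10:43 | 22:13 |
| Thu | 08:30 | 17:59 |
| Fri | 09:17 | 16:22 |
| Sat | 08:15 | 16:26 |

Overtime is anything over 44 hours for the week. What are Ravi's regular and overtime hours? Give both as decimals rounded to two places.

Regular 44.00 hours, overtime 11.63 hours

Mon: 05:07–12:32 = 7 h 25 min
Tue: 07:49–19:47 = 11 h 58 min
Wed: 10:43–22:13 = 11 h 30 min
Thu: 08:30–17:59 = 9 h 29 min
Fri: 09:17–16:22 = 7 h 5 min
Sat: 08:15–16:26 = 8 h 11 min
Total worked: 55 h 38 min = 55.63 h.
Threshold 44 h → overtime 11 h 38 min, regular 44 h 0 min.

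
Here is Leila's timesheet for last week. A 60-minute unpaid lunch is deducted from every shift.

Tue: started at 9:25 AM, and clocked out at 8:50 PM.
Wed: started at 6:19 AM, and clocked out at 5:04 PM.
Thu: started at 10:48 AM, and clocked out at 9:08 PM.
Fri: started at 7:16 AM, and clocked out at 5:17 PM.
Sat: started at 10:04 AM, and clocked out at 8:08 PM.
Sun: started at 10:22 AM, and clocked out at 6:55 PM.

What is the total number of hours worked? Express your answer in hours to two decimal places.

55.13 hours

Tue: 9:25 AM–8:50 PM = 11 h 25 min; less 60 min break → 10 h 25 min
Wed: 6:19 AM–5:04 PM = 10 h 45 min; less 60 min break → 9 h 45 min
Thu: 10:48 AM–9:08 PM = 10 h 20 min; less 60 min break → 9 h 20 min
Fri: 7:16 AM–5:17 PM = 10 h 1 min; less 60 min break → 9 h 1 min
Sat: 10:04 AM–8:08 PM = 10 h 4 min; less 60 min break → 9 h 4 min
Sun: 10:22 AM–6:55 PM = 8 h 33 min; less 60 min break → 7 h 33 min
Total: 10 h 25 min + 9 h 45 min + 9 h 20 min + 9 h 1 min + 9 h 4 min + 7 h 33 min = 55 h 8 min.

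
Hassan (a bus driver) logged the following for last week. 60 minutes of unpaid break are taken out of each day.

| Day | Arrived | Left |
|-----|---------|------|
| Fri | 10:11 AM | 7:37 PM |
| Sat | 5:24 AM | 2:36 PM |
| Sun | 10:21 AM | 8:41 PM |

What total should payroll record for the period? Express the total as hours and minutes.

Fri: 10:11 AM–7:37 PM = 9 h 26 min; less 60 min break → 8 h 26 min
Sat: 5:24 AM–2:36 PM = 9 h 12 min; less 60 min break → 8 h 12 min
Sun: 10:21 AM–8:41 PM = 10 h 20 min; less 60 min break → 9 h 20 min
Total: 8 h 26 min + 8 h 12 min + 9 h 20 min = 25 h 58 min.

25 h 58 min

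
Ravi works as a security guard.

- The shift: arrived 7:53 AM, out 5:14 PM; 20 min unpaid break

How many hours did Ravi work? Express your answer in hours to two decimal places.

9.02 hours

The shift: 7:53 AM–5:14 PM = 9 h 21 min; less 20 min break → 9 h 1 min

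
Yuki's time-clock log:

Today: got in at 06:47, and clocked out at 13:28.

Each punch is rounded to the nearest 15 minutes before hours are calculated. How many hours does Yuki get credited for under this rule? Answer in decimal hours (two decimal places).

6.75 hours

Today: in 06:47→06:45, out 13:28→13:30; 6 h 45 min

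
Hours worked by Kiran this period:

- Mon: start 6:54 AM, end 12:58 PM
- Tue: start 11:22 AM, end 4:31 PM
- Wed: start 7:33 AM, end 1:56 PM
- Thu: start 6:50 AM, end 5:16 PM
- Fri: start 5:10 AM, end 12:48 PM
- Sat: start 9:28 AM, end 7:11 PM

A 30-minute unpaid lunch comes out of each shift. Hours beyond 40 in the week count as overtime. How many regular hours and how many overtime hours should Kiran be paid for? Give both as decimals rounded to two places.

Mon: 6:54 AM–12:58 PM = 6 h 4 min; less 30 min break → 5 h 34 min
Tue: 11:22 AM–4:31 PM = 5 h 9 min; less 30 min break → 4 h 39 min
Wed: 7:33 AM–1:56 PM = 6 h 23 min; less 30 min break → 5 h 53 min
Thu: 6:50 AM–5:16 PM = 10 h 26 min; less 30 min break → 9 h 56 min
Fri: 5:10 AM–12:48 PM = 7 h 38 min; less 30 min break → 7 h 8 min
Sat: 9:28 AM–7:11 PM = 9 h 43 min; less 30 min break → 9 h 13 min
Total worked: 42 h 23 min = 42.38 h.
Threshold 40 h → overtime 2 h 23 min, regular 40 h 0 min.

Regular 40.00 hours, overtime 2.38 hours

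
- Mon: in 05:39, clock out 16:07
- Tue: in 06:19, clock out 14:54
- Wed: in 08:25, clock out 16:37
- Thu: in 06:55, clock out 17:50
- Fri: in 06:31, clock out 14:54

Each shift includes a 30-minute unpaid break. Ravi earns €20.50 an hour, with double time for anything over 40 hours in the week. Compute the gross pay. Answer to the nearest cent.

Mon: 05:39–16:07 = 10 h 28 min; less 30 min break → 9 h 58 min
Tue: 06:19–14:54 = 8 h 35 min; less 30 min break → 8 h 5 min
Wed: 08:25–16:37 = 8 h 12 min; less 30 min break → 7 h 42 min
Thu: 06:55–17:50 = 10 h 55 min; less 30 min break → 10 h 25 min
Fri: 06:31–14:54 = 8 h 23 min; less 30 min break → 7 h 53 min
Total worked: 44 h 3 min = 2643 min.
Regular 40 h 0 min = 2400 min at €20.50/h; overtime 4 h 3 min = 243 min at €41.00/h.
Pay = (2400 × €20.50 + 243 × €41.00) ÷ 60 = €986.05.

€986.05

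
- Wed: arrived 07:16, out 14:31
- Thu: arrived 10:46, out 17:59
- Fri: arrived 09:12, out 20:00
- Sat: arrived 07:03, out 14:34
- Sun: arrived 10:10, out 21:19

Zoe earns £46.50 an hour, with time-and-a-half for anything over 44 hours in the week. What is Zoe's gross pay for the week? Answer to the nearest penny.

Wed: 07:16–14:31 = 7 h 15 min
Thu: 10:46–17:59 = 7 h 13 min
Fri: 09:12–20:00 = 10 h 48 min
Sat: 07:03–14:34 = 7 h 31 min
Sun: 10:10–21:19 = 11 h 9 min
Total worked: 43 h 56 min = 2636 min.
Regular 43 h 56 min = 2636 min at £46.50/h; overtime 0 h 0 min = 0 min at £69.75/h.
Pay = (2636 × £46.50 + 0 × £69.75) ÷ 60 = £2042.90.

£2042.90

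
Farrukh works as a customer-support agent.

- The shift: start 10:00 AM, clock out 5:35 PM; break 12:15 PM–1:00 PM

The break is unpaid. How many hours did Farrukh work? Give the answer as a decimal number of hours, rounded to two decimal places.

The shift: 10:00 AM–5:35 PM = 7 h 35 min; less 45 min break → 6 h 50 min

6.83 hours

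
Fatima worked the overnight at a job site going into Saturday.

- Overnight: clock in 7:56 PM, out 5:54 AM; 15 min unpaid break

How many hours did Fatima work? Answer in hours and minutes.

Overnight: 7:56 PM → midnight = 4 h 4 min; midnight → 5:54 AM = 5 h 54 min; span 9 h 58 min; less 15 min break → 9 h 43 min

9 h 43 min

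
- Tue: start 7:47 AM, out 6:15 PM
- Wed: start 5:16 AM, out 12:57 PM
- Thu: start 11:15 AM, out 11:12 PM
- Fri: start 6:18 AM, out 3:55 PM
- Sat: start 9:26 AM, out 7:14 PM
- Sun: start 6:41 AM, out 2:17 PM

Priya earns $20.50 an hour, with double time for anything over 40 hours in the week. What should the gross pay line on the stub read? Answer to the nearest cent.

Tue: 7:47 AM–6:15 PM = 10 h 28 min
Wed: 5:16 AM–12:57 PM = 7 h 41 min
Thu: 11:15 AM–11:12 PM = 11 h 57 min
Fri: 6:18 AM–3:55 PM = 9 h 37 min
Sat: 9:26 AM–7:14 PM = 9 h 48 min
Sun: 6:41 AM–2:17 PM = 7 h 36 min
Total worked: 57 h 7 min = 3427 min.
Regular 40 h 0 min = 2400 min at $20.50/h; overtime 17 h 7 min = 1027 min at $41.00/h.
Pay = (2400 × $20.50 + 1027 × $41.00) ÷ 60 = $1521.78.

$1521.78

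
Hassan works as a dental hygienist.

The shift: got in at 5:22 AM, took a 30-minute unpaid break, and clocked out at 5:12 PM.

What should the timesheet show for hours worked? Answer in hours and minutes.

The shift: 5:22 AM–5:12 PM = 11 h 50 min; less 30 min break → 11 h 20 min

11 h 20 min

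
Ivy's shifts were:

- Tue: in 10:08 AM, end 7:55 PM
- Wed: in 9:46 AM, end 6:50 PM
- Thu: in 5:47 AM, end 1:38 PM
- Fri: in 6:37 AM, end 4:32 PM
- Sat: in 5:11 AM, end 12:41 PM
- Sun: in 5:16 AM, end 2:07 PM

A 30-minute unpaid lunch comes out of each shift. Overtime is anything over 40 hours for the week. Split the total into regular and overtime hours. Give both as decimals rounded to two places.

Tue: 10:08 AM–7:55 PM = 9 h 47 min; less 30 min break → 9 h 17 min
Wed: 9:46 AM–6:50 PM = 9 h 4 min; less 30 min break → 8 h 34 min
Thu: 5:47 AM–1:38 PM = 7 h 51 min; less 30 min break → 7 h 21 min
Fri: 6:37 AM–4:32 PM = 9 h 55 min; less 30 min break → 9 h 25 min
Sat: 5:11 AM–12:41 PM = 7 h 30 min; less 30 min break → 7 h 0 min
Sun: 5:16 AM–2:07 PM = 8 h 51 min; less 30 min break → 8 h 21 min
Total worked: 49 h 58 min = 49.97 h.
Threshold 40 h → overtime 9 h 58 min, regular 40 h 0 min.

Regular 40.00 hours, overtime 9.97 hours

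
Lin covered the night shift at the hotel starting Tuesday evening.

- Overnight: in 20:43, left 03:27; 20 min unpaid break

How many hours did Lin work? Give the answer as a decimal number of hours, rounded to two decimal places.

6.40 hours

Overnight: 20:43 → midnight = 3 h 17 min; midnight → 03:27 = 3 h 27 min; span 6 h 44 min; less 20 min break → 6 h 24 min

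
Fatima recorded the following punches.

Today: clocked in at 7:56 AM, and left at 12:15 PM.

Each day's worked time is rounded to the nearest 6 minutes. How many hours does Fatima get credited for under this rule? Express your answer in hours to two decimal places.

Today: 7:56 AM–12:15 PM = 4 h 19 min → rounds to 4 h 18 min

4.30 hours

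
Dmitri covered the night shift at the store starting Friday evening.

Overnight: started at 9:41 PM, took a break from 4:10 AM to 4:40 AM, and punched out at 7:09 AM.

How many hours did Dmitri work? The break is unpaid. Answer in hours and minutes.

Overnight: 9:41 PM → midnight = 2 h 19 min; midnight → 7:09 AM = 7 h 9 min; span 9 h 28 min; less 30 min break → 8 h 58 min

8 h 58 min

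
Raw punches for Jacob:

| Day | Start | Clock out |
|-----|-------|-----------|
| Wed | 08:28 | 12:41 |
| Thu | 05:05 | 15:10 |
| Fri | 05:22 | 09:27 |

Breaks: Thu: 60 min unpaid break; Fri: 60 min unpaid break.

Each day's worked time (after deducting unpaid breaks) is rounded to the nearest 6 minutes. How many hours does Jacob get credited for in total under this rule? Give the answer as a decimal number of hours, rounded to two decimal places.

Wed: 08:28–12:41 = 4 h 13 min → rounds to 4 h 12 min
Thu: 05:05–15:10 = 10 h 5 min − 60 min = 9 h 5 min → rounds to 9 h 6 min
Fri: 05:22–09:27 = 4 h 5 min − 60 min = 3 h 5 min → rounds to 3 h 6 min
Total credited: 16 h 24 min.

16.40 hours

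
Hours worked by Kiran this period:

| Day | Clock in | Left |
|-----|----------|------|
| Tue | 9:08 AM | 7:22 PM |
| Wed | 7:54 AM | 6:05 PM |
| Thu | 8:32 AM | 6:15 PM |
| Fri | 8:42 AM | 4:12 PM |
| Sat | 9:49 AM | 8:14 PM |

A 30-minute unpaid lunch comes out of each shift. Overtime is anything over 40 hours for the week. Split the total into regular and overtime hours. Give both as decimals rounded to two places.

Regular 40.00 hours, overtime 5.55 hours

Tue: 9:08 AM–7:22 PM = 10 h 14 min; less 30 min break → 9 h 44 min
Wed: 7:54 AM–6:05 PM = 10 h 11 min; less 30 min break → 9 h 41 min
Thu: 8:32 AM–6:15 PM = 9 h 43 min; less 30 min break → 9 h 13 min
Fri: 8:42 AM–4:12 PM = 7 h 30 min; less 30 min break → 7 h 0 min
Sat: 9:49 AM–8:14 PM = 10 h 25 min; less 30 min break → 9 h 55 min
Total worked: 45 h 33 min = 45.55 h.
Threshold 40 h → overtime 5 h 33 min, regular 40 h 0 min.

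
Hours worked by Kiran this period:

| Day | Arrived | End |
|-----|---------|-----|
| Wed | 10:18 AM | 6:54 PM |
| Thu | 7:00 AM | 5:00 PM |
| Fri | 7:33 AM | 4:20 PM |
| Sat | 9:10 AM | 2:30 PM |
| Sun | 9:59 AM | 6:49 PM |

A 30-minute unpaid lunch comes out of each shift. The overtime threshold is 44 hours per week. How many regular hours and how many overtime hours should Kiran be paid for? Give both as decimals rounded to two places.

Regular 39.05 hours, overtime 0.00 hours

Wed: 10:18 AM–6:54 PM = 8 h 36 min; less 30 min break → 8 h 6 min
Thu: 7:00 AM–5:00 PM = 10 h 0 min; less 30 min break → 9 h 30 min
Fri: 7:33 AM–4:20 PM = 8 h 47 min; less 30 min break → 8 h 17 min
Sat: 9:10 AM–2:30 PM = 5 h 20 min; less 30 min break → 4 h 50 min
Sun: 9:59 AM–6:49 PM = 8 h 50 min; less 30 min break → 8 h 20 min
Total worked: 39 h 3 min = 39.05 h.
Threshold 44 h → overtime 0 h 0 min, regular 39 h 3 min.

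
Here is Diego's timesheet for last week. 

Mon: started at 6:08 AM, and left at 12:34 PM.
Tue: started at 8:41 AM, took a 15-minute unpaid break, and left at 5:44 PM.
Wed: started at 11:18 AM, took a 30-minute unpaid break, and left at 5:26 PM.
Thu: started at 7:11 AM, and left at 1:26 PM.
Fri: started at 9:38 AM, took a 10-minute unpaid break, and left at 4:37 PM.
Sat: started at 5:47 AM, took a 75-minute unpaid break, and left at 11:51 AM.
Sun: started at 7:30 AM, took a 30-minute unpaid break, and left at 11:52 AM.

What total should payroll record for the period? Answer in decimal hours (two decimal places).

42.62 hours

Mon: 6:08 AM–12:34 PM = 6 h 26 min
Tue: 8:41 AM–5:44 PM = 9 h 3 min; less 15 min break → 8 h 48 min
Wed: 11:18 AM–5:26 PM = 6 h 8 min; less 30 min break → 5 h 38 min
Thu: 7:11 AM–1:26 PM = 6 h 15 min
Fri: 9:38 AM–4:37 PM = 6 h 59 min; less 10 min break → 6 h 49 min
Sat: 5:47 AM–11:51 AM = 6 h 4 min; less 75 min break → 4 h 49 min
Sun: 7:30 AM–11:52 AM = 4 h 22 min; less 30 min break → 3 h 52 min
Total: 6 h 26 min + 8 h 48 min + 5 h 38 min + 6 h 15 min + 6 h 49 min + 4 h 49 min + 3 h 52 min = 42 h 37 min.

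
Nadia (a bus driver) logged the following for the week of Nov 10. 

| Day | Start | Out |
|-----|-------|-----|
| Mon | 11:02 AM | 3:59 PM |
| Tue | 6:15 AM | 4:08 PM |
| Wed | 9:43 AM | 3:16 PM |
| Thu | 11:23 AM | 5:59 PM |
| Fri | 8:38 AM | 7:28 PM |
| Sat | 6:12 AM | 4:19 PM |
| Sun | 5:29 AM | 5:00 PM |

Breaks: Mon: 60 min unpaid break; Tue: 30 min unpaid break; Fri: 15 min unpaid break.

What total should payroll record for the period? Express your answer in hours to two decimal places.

57.70 hours

Mon: 11:02 AM–3:59 PM = 4 h 57 min; less 60 min break → 3 h 57 min
Tue: 6:15 AM–4:08 PM = 9 h 53 min; less 30 min break → 9 h 23 min
Wed: 9:43 AM–3:16 PM = 5 h 33 min
Thu: 11:23 AM–5:59 PM = 6 h 36 min
Fri: 8:38 AM–7:28 PM = 10 h 50 min; less 15 min break → 10 h 35 min
Sat: 6:12 AM–4:19 PM = 10 h 7 min
Sun: 5:29 AM–5:00 PM = 11 h 31 min
Total: 3 h 57 min + 9 h 23 min + 5 h 33 min + 6 h 36 min + 10 h 35 min + 10 h 7 min + 11 h 31 min = 57 h 42 min.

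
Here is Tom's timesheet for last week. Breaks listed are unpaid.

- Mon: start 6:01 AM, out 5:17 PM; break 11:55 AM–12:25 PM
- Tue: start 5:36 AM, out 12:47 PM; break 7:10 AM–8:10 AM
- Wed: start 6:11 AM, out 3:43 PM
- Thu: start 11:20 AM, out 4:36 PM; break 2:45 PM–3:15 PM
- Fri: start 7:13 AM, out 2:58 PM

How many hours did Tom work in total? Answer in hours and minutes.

Mon: 6:01 AM–5:17 PM = 11 h 16 min; less 30 min break → 10 h 46 min
Tue: 5:36 AM–12:47 PM = 7 h 11 min; less 60 min break → 6 h 11 min
Wed: 6:11 AM–3:43 PM = 9 h 32 min
Thu: 11:20 AM–4:36 PM = 5 h 16 min; less 30 min break → 4 h 46 min
Fri: 7:13 AM–2:58 PM = 7 h 45 min
Total: 10 h 46 min + 6 h 11 min + 9 h 32 min + 4 h 46 min + 7 h 45 min = 39 h 0 min.

39 h 0 min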